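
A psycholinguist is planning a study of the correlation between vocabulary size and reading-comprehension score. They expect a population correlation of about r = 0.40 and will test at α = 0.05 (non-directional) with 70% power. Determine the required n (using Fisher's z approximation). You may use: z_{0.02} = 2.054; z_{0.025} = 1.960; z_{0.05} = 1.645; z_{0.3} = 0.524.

n = 38

Fisher's z: C = ½·ln((1+r)/(1−r)) = ½·ln(2.3333) = 0.4236.
n = ((z_{α/2} + z_β)/C)² + 3.
(1.960 + 0.524) / 0.4236 = 2.484 / 0.4236 = 5.864.
n = 5.864² + 3 = 34.39 + 3 = 37.4.
Round up.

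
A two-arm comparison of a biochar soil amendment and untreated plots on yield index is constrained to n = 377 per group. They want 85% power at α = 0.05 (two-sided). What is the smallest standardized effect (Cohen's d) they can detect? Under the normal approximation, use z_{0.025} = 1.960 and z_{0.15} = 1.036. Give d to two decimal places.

For two independent groups of n = 377 each: d_min = (z_{α/2} + z_β)·√(2/n).
z-sum = 1.960 + 1.036 = 2.996.
d_min = 2.996 × √(2/377) = 2.996 × 0.0728 = 0.218.

d_min ≈ 0.22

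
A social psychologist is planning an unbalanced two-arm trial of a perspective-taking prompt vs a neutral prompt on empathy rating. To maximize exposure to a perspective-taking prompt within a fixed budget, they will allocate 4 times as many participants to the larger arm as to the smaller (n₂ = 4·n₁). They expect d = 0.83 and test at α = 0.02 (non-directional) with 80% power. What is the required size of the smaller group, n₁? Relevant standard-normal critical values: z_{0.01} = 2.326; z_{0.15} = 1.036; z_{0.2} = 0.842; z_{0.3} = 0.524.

n₁ = 19

With allocation ratio k = n₂/n₁ = 4, Var(x̄₁−x̄₂) = σ²(1/n₁ + 1/(k·n₁)) = σ²·(k+1)/(k·n₁).
So n₁ = (1 + 1/k)·((z_{α/2} + z_β)/d)² = 1.250 × (3.168/0.83)².
n₁ = 1.250 × 14.57 = 18.2.
Round up: n₁ = 19, giving n₂ = 4 × 19 = 76.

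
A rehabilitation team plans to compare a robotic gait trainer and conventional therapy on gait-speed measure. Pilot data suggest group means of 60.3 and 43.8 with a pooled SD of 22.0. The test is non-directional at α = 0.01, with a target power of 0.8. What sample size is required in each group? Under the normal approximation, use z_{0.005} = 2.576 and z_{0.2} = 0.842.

Cohen's d = |M₁ − M₂| / SD_pooled = |60.3 − 43.8| / 22.0 = 16.5 / 22.0 = 0.750.
For two independent groups with equal n: n = 2·((z_{α/2} + z_β) / d)².
z_{α/2} + z_β = 2.576 + 0.842 = 3.418.
n = 2 × (3.418 / 0.750)² = 2 × 4.557² = 2 × 20.77 = 41.5.
Round up to the next whole participant.

n = 42 per group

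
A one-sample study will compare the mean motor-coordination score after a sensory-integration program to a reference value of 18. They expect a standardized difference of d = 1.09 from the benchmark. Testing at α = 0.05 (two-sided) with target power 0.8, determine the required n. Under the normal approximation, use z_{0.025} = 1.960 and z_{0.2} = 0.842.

For a one-sample test: n = ((z_{α/2} + z_β) / d)².
z_{α/2} + z_β = 1.960 + 0.842 = 2.802.
n = (2.802 / 1.09)² = 2.571² = 6.61.
Round up.

n = 7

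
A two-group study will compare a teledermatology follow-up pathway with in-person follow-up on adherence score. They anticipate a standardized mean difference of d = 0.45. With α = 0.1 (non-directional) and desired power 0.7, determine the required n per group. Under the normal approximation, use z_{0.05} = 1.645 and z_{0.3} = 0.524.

For two independent groups with equal n: n = 2·((z_{α/2} + z_β) / d)².
z_{α/2} + z_β = 1.645 + 0.524 = 2.169.
n = 2 × (2.169 / 0.45)² = 2 × 4.820² = 2 × 23.23 = 46.5.
Round up to the next whole participant.

n = 47 per group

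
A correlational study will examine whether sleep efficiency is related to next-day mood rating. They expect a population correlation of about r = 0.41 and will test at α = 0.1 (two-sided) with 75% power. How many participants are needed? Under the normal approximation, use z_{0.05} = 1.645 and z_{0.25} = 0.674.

Fisher's z: C = ½·ln((1+r)/(1−r)) = ½·ln(2.3898) = 0.4356.
n = ((z_{α/2} + z_β)/C)² + 3.
(1.645 + 0.674) / 0.4356 = 2.319 / 0.4356 = 5.324.
n = 5.324² + 3 = 28.34 + 3 = 31.3.
Round up.

n = 32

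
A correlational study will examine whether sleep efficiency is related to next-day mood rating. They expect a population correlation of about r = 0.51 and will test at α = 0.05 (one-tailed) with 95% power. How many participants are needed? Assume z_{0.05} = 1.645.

n = 38

Fisher's z: C = ½·ln((1+r)/(1−r)) = ½·ln(3.0816) = 0.5627.
n = ((z_{α} + z_β)/C)² + 3.
(1.645 + 1.645) / 0.5627 = 3.290 / 0.5627 = 5.847.
n = 5.847² + 3 = 34.19 + 3 = 37.2.
Round up.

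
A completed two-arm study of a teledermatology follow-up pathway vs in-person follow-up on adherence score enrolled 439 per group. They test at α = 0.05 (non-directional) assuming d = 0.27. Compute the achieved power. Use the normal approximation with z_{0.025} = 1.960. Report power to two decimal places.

power ≈ 0.98

For two equal groups, power = Φ(d·√(n/2) − z_{α/2}).
d·√(n/2) = 0.27 × √(439/2) = 0.27 × 14.816 = 4.000.
z_β = 4.000 − 1.960 = 2.040.
Power = Φ(2.040) = 0.979.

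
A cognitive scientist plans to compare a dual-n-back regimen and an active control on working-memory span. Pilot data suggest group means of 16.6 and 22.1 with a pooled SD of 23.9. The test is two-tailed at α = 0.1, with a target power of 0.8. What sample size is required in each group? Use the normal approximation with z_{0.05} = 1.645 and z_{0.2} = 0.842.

Cohen's d = |M₁ − M₂| / SD_pooled = |16.6 − 22.1| / 23.9 = 5.5 / 23.9 = 0.230.
For two independent groups with equal n: n = 2·((z_{α/2} + z_β) / d)².
z_{α/2} + z_β = 1.645 + 0.842 = 2.487.
n = 2 × (2.487 / 0.230)² = 2 × 10.813² = 2 × 116.92 = 233.8.
Round up to the next whole participant.

n = 234 per group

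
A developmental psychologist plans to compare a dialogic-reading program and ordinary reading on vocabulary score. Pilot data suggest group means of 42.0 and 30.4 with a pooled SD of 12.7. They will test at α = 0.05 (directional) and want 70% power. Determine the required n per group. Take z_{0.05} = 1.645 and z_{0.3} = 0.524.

n = 12 per group

Cohen's d = |M₁ − M₂| / SD_pooled = |42.0 − 30.4| / 12.7 = 11.6 / 12.7 = 0.913.
For two independent groups with equal n: n = 2·((z_{α} + z_β) / d)².
z_{α} + z_β = 1.645 + 0.524 = 2.169.
n = 2 × (2.169 / 0.913)² = 2 × 2.376² = 2 × 5.64 = 11.3.
Round up to the next whole participant.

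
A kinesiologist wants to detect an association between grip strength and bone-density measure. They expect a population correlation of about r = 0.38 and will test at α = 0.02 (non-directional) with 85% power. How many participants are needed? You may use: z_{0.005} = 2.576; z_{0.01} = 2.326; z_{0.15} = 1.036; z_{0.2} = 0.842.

n = 74

Fisher's z: C = ½·ln((1+r)/(1−r)) = ½·ln(2.2258) = 0.4001.
n = ((z_{α/2} + z_β)/C)² + 3.
(2.326 + 1.036) / 0.4001 = 3.362 / 0.4001 = 8.403.
n = 8.403² + 3 = 70.61 + 3 = 73.6.
Round up.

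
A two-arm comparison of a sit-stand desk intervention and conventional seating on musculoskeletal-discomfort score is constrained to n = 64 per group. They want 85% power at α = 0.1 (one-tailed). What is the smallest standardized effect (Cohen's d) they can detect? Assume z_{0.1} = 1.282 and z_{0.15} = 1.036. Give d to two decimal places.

For two independent groups of n = 64 each: d_min = (z_{α} + z_β)·√(2/n).
z-sum = 1.282 + 1.036 = 2.318.
d_min = 2.318 × √(2/64) = 2.318 × 0.1768 = 0.410.

d_min ≈ 0.41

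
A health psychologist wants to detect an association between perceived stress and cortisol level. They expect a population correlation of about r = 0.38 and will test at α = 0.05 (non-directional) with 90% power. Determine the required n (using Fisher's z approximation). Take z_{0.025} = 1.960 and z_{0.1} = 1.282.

Fisher's z: C = ½·ln((1+r)/(1−r)) = ½·ln(2.2258) = 0.4001.
n = ((z_{α/2} + z_β)/C)² + 3.
(1.960 + 1.282) / 0.4001 = 3.242 / 0.4001 = 8.103.
n = 8.103² + 3 = 65.66 + 3 = 68.7.
Round up.

n = 69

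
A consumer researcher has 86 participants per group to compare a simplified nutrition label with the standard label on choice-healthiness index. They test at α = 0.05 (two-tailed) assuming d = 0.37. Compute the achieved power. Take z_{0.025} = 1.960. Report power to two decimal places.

For two equal groups, power = Φ(d·√(n/2) − z_{α/2}).
d·√(n/2) = 0.37 × √(86/2) = 0.37 × 6.557 = 2.426.
z_β = 2.426 − 1.960 = 0.466.
Power = Φ(0.466) = 0.679.

power ≈ 0.68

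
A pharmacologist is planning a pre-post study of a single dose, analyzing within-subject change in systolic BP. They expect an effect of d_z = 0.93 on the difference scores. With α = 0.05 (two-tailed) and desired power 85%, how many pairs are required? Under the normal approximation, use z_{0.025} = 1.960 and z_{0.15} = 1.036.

For a paired (one-sample on differences) test: n = ((z_{α/2} + z_β) / d)².
z_{α/2} + z_β = 1.960 + 1.036 = 2.996.
n = (2.996 / 0.93)² = 3.222² = 10.38.
Round up.

n = 11 pairs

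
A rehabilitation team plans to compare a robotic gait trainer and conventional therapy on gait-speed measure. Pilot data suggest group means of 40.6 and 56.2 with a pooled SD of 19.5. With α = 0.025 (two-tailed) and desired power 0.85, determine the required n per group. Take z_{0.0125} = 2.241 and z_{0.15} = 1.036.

n = 34 per group

Cohen's d = |M₁ − M₂| / SD_pooled = |40.6 − 56.2| / 19.5 = 15.6 / 19.5 = 0.800.
For two independent groups with equal n: n = 2·((z_{α/2} + z_β) / d)².
z_{α/2} + z_β = 2.241 + 1.036 = 3.277.
n = 2 × (3.277 / 0.800)² = 2 × 4.096² = 2 × 16.78 = 33.6.
Round up to the next whole participant.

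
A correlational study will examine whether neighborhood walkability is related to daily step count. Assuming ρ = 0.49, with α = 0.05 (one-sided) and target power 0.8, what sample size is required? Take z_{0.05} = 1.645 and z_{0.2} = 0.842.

Fisher's z: C = ½·ln((1+r)/(1−r)) = ½·ln(2.9216) = 0.5361.
n = ((z_{α} + z_β)/C)² + 3.
(1.645 + 0.842) / 0.5361 = 2.487 / 0.5361 = 4.639.
n = 4.639² + 3 = 21.52 + 3 = 24.5.
Round up.

n = 25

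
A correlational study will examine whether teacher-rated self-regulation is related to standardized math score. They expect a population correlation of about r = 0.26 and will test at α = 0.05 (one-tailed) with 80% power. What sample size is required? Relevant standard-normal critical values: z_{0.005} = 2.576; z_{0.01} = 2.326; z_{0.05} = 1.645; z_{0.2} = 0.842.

n = 91

Fisher's z: C = ½·ln((1+r)/(1−r)) = ½·ln(1.7027) = 0.2661.
n = ((z_{α} + z_β)/C)² + 3.
(1.645 + 0.842) / 0.2661 = 2.487 / 0.2661 = 9.346.
n = 9.346² + 3 = 87.35 + 3 = 90.3.
Round up.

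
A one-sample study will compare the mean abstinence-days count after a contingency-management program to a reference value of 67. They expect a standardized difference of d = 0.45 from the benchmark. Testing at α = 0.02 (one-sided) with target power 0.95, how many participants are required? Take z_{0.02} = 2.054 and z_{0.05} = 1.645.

n = 68

For a one-sample test: n = ((z_{α} + z_β) / d)².
z_{α} + z_β = 2.054 + 1.645 = 3.699.
n = (3.699 / 0.45)² = 8.220² = 67.57.
Round up.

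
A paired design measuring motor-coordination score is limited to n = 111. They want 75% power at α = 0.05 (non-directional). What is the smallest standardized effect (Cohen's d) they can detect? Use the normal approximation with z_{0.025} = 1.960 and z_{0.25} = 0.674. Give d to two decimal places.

For a single sample (or paired design) of n = 111: d_min = (z_{α/2} + z_β)/√n.
z-sum = 1.960 + 0.674 = 2.634.
d_min = 2.634 / √111 = 2.634 / 10.536 = 0.250.

d_min ≈ 0.25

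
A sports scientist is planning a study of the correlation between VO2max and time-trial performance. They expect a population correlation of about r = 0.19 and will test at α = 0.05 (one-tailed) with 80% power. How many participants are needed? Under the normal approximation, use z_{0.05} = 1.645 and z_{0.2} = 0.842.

n = 171

Fisher's z: C = ½·ln((1+r)/(1−r)) = ½·ln(1.4691) = 0.1923.
n = ((z_{α} + z_β)/C)² + 3.
(1.645 + 0.842) / 0.1923 = 2.487 / 0.1923 = 12.933.
n = 12.933² + 3 = 167.26 + 3 = 170.3.
Round up.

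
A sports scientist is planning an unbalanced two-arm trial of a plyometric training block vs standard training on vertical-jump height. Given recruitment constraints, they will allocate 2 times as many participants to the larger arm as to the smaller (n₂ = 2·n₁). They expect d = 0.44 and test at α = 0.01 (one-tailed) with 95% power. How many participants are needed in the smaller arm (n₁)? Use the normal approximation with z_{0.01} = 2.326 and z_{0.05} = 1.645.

n₁ = 123

With allocation ratio k = n₂/n₁ = 2, Var(x̄₁−x̄₂) = σ²(1/n₁ + 1/(k·n₁)) = σ²·(k+1)/(k·n₁).
So n₁ = (1 + 1/k)·((z_{α} + z_β)/d)² = 1.500 × (3.971/0.44)².
n₁ = 1.500 × 81.45 = 122.2.
Round up: n₁ = 123, giving n₂ = 2 × 123 = 246.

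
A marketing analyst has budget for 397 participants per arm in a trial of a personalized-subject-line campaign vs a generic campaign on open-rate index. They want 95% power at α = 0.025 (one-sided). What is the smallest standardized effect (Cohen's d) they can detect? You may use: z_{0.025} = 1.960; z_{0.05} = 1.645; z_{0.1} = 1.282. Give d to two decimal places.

For two independent groups of n = 397 each: d_min = (z_{α} + z_β)·√(2/n).
z-sum = 1.960 + 1.645 = 3.605.
d_min = 3.605 × √(2/397) = 3.605 × 0.0710 = 0.256.

d_min ≈ 0.26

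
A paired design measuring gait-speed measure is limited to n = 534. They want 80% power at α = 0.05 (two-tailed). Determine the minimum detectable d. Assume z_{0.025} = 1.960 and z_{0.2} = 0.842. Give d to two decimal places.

d_min ≈ 0.12

For a single sample (or paired design) of n = 534: d_min = (z_{α/2} + z_β)/√n.
z-sum = 1.960 + 0.842 = 2.802.
d_min = 2.802 / √534 = 2.802 / 23.108 = 0.121.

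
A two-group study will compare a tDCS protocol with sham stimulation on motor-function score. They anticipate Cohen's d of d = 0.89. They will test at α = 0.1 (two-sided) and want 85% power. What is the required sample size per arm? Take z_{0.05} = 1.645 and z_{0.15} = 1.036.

For two independent groups with equal n: n = 2·((z_{α/2} + z_β) / d)².
z_{α/2} + z_β = 1.645 + 1.036 = 2.681.
n = 2 × (2.681 / 0.89)² = 2 × 3.012² = 2 × 9.07 = 18.1.
Round up to the next whole participant.

n = 19 per group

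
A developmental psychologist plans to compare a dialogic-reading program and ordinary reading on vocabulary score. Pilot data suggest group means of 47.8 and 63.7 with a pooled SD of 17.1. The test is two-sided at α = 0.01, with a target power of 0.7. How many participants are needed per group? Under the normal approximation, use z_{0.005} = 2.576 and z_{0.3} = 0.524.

n = 23 per group

Cohen's d = |M₁ − M₂| / SD_pooled = |47.8 − 63.7| / 17.1 = 15.9 / 17.1 = 0.930.
For two independent groups with equal n: n = 2·((z_{α/2} + z_β) / d)².
z_{α/2} + z_β = 2.576 + 0.524 = 3.100.
n = 2 × (3.100 / 0.930)² = 2 × 3.333² = 2 × 11.11 = 22.2.
Round up to the next whole participant.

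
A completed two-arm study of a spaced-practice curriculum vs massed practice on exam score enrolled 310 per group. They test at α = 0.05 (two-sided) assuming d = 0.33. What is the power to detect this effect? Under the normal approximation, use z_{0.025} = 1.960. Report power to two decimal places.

For two equal groups, power = Φ(d·√(n/2) − z_{α/2}).
d·√(n/2) = 0.33 × √(310/2) = 0.33 × 12.450 = 4.108.
z_β = 4.108 − 1.960 = 2.148.
Power = Φ(2.148) = 0.984.

power ≈ 0.98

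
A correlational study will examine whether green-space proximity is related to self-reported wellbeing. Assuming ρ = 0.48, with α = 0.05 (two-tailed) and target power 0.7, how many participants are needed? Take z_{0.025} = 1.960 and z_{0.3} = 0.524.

n = 26

Fisher's z: C = ½·ln((1+r)/(1−r)) = ½·ln(2.8462) = 0.5230.
n = ((z_{α/2} + z_β)/C)² + 3.
(1.960 + 0.524) / 0.5230 = 2.484 / 0.5230 = 4.750.
n = 4.750² + 3 = 22.56 + 3 = 25.6.
Round up.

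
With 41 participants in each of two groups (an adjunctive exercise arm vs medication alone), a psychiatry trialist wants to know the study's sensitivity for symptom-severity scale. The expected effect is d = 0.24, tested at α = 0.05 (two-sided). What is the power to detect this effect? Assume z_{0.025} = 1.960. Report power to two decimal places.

power ≈ 0.19

For two equal groups, power = Φ(d·√(n/2) − z_{α/2}).
d·√(n/2) = 0.24 × √(41/2) = 0.24 × 4.528 = 1.087.
z_β = 1.087 − 1.960 = -0.873.
Power = Φ(-0.873) = 0.191.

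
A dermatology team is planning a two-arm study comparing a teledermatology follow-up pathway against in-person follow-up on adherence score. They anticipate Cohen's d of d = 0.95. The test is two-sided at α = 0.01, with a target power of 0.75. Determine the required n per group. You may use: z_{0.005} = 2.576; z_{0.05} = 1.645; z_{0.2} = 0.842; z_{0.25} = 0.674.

For two independent groups with equal n: n = 2·((z_{α/2} + z_β) / d)².
z_{α/2} + z_β = 2.576 + 0.674 = 3.250.
n = 2 × (3.250 / 0.95)² = 2 × 3.421² = 2 × 11.70 = 23.4.
Round up to the next whole participant.

n = 24 per group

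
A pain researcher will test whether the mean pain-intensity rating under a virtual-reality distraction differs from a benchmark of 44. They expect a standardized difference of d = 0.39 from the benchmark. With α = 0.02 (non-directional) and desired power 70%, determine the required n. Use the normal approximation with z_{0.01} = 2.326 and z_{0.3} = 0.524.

n = 54

For a one-sample test: n = ((z_{α/2} + z_β) / d)².
z_{α/2} + z_β = 2.326 + 0.524 = 2.850.
n = (2.850 / 0.39)² = 7.308² = 53.40.
Round up.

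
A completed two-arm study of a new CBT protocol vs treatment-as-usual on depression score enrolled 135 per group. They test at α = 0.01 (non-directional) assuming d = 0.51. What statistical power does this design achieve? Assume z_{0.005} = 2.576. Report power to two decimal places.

power ≈ 0.95

For two equal groups, power = Φ(d·√(n/2) − z_{α/2}).
d·√(n/2) = 0.51 × √(135/2) = 0.51 × 8.216 = 4.190.
z_β = 4.190 − 2.576 = 1.614.
Power = Φ(1.614) = 0.947.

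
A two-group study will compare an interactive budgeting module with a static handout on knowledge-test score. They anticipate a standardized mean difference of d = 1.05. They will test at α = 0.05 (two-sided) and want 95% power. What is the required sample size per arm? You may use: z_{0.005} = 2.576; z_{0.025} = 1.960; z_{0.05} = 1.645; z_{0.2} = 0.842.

For two independent groups with equal n: n = 2·((z_{α/2} + z_β) / d)².
z_{α/2} + z_β = 1.960 + 1.645 = 3.605.
n = 2 × (3.605 / 1.05)² = 2 × 3.433² = 2 × 11.79 = 23.6.
Round up to the next whole participant.

n = 24 per group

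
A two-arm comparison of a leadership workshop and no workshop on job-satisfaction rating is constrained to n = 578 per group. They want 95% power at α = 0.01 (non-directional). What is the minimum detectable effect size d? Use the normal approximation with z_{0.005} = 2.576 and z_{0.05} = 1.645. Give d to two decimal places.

For two independent groups of n = 578 each: d_min = (z_{α/2} + z_β)·√(2/n).
z-sum = 2.576 + 1.645 = 4.221.
d_min = 4.221 × √(2/578) = 4.221 × 0.0588 = 0.248.

d_min ≈ 0.25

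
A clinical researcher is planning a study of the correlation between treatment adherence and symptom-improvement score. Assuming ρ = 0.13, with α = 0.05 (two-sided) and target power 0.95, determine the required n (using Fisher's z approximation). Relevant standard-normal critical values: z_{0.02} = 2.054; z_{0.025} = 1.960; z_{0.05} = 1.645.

Fisher's z: C = ½·ln((1+r)/(1−r)) = ½·ln(1.2989) = 0.1307.
n = ((z_{α/2} + z_β)/C)² + 3.
(1.960 + 1.645) / 0.1307 = 3.605 / 0.1307 = 27.582.
n = 27.582² + 3 = 760.78 + 3 = 763.8.
Round up.

n = 764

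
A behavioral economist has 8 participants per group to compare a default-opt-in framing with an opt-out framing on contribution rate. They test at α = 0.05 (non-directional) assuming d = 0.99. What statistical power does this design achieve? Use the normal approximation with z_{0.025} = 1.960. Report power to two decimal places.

power ≈ 0.51

For two equal groups, power = Φ(d·√(n/2) − z_{α/2}).
d·√(n/2) = 0.99 × √(8/2) = 0.99 × 2.000 = 1.980.
z_β = 1.980 − 1.960 = 0.020.
Power = Φ(0.020) = 0.508.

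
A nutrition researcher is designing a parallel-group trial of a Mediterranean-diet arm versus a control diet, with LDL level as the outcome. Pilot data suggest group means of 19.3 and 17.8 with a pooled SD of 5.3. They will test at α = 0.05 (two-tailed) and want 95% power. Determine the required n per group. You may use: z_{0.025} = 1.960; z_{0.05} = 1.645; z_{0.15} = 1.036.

n = 325 per group

Cohen's d = |M₁ − M₂| / SD_pooled = |19.3 − 17.8| / 5.3 = 1.5 / 5.3 = 0.283.
For two independent groups with equal n: n = 2·((z_{α/2} + z_β) / d)².
z_{α/2} + z_β = 1.960 + 1.645 = 3.605.
n = 2 × (3.605 / 0.283)² = 2 × 12.739² = 2 × 162.27 = 324.5.
Round up to the next whole participant.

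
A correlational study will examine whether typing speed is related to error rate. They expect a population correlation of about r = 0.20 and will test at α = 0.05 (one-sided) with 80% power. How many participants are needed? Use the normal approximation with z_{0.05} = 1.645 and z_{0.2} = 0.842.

Fisher's z: C = ½·ln((1+r)/(1−r)) = ½·ln(1.5000) = 0.2027.
n = ((z_{α} + z_β)/C)² + 3.
(1.645 + 0.842) / 0.2027 = 2.487 / 0.2027 = 12.269.
n = 12.269² + 3 = 150.54 + 3 = 153.5.
Round up.

n = 154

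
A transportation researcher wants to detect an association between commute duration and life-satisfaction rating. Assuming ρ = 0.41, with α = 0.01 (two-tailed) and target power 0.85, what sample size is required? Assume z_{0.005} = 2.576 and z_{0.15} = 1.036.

Fisher's z: C = ½·ln((1+r)/(1−r)) = ½·ln(2.3898) = 0.4356.
n = ((z_{α/2} + z_β)/C)² + 3.
(2.576 + 1.036) / 0.4356 = 3.612 / 0.4356 = 8.292.
n = 8.292² + 3 = 68.76 + 3 = 71.8.
Round up.

n = 72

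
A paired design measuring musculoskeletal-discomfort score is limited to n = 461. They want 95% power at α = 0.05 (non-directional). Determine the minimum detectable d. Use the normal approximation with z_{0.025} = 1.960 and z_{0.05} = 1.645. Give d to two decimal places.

For a single sample (or paired design) of n = 461: d_min = (z_{α/2} + z_β)/√n.
z-sum = 1.960 + 1.645 = 3.605.
d_min = 3.605 / √461 = 3.605 / 21.471 = 0.168.

d_min ≈ 0.17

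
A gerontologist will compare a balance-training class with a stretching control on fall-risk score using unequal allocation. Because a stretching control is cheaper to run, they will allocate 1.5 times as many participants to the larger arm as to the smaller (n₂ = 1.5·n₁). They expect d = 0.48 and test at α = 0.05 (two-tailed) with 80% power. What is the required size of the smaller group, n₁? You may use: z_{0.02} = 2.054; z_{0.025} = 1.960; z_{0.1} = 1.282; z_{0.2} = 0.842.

With allocation ratio k = n₂/n₁ = 1.5, Var(x̄₁−x̄₂) = σ²(1/n₁ + 1/(k·n₁)) = σ²·(k+1)/(k·n₁).
So n₁ = (1 + 1/k)·((z_{α/2} + z_β)/d)² = 1.667 × (2.802/0.48)².
n₁ = 1.667 × 34.08 = 56.8.
Round up: n₁ = 57, giving n₂ = ⌈1.5 × 57⌉ = ⌈85.5⌉ = 86.

n₁ = 57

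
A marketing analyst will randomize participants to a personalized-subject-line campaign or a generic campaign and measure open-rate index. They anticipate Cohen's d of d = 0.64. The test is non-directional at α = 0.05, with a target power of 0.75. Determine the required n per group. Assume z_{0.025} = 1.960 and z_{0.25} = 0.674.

For two independent groups with equal n: n = 2·((z_{α/2} + z_β) / d)².
z_{α/2} + z_β = 1.960 + 0.674 = 2.634.
n = 2 × (2.634 / 0.64)² = 2 × 4.116² = 2 × 16.94 = 33.9.
Round up to the next whole participant.

n = 34 per group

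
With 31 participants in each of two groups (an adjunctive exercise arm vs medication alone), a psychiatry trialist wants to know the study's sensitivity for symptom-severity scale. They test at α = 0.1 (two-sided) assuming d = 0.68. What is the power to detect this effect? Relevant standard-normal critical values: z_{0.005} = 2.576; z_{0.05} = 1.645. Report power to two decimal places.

power ≈ 0.85

For two equal groups, power = Φ(d·√(n/2) − z_{α/2}).
d·√(n/2) = 0.68 × √(31/2) = 0.68 × 3.937 = 2.677.
z_β = 2.677 − 1.645 = 1.032.
Power = Φ(1.032) = 0.849.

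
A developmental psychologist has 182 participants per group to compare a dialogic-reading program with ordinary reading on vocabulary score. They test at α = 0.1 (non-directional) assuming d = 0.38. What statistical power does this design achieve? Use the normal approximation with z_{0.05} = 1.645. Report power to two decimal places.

For two equal groups, power = Φ(d·√(n/2) − z_{α/2}).
d·√(n/2) = 0.38 × √(182/2) = 0.38 × 9.539 = 3.625.
z_β = 3.625 − 1.645 = 1.980.
Power = Φ(1.980) = 0.976.

power ≈ 0.98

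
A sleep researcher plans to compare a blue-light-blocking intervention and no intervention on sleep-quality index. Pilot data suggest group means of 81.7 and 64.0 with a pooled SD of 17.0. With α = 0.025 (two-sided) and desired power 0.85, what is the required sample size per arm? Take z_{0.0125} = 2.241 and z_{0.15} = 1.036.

Cohen's d = |M₁ − M₂| / SD_pooled = |81.7 − 64.0| / 17.0 = 17.7 / 17.0 = 1.041.
For two independent groups with equal n: n = 2·((z_{α/2} + z_β) / d)².
z_{α/2} + z_β = 2.241 + 1.036 = 3.277.
n = 2 × (3.277 / 1.041)² = 2 × 3.148² = 2 × 9.91 = 19.8.
Round up to the next whole participant.

n = 20 per group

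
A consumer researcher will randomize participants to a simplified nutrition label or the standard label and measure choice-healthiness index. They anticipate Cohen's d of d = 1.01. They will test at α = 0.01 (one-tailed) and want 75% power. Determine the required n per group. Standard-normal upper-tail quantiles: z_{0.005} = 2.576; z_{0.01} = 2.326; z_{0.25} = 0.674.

For two independent groups with equal n: n = 2·((z_{α} + z_β) / d)².
z_{α} + z_β = 2.326 + 0.674 = 3.000.
n = 2 × (3.000 / 1.01)² = 2 × 2.970² = 2 × 8.82 = 17.6.
Round up to the next whole participant.

n = 18 per group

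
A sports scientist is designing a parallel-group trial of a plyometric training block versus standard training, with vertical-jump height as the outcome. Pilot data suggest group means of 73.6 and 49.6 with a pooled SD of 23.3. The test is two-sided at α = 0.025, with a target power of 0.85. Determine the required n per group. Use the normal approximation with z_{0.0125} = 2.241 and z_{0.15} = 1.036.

Cohen's d = |M₁ − M₂| / SD_pooled = |73.6 − 49.6| / 23.3 = 24.0 / 23.3 = 1.030.
For two independent groups with equal n: n = 2·((z_{α/2} + z_β) / d)².
z_{α/2} + z_β = 2.241 + 1.036 = 3.277.
n = 2 × (3.277 / 1.030)² = 2 × 3.182² = 2 × 10.12 = 20.2.
Round up to the next whole participant.

n = 21 per group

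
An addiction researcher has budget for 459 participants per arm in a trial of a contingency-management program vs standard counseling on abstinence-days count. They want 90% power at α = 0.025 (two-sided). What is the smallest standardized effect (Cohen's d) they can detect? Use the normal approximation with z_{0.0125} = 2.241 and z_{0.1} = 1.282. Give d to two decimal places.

For two independent groups of n = 459 each: d_min = (z_{α/2} + z_β)·√(2/n).
z-sum = 2.241 + 1.282 = 3.523.
d_min = 3.523 × √(2/459) = 3.523 × 0.0660 = 0.233.

d_min ≈ 0.23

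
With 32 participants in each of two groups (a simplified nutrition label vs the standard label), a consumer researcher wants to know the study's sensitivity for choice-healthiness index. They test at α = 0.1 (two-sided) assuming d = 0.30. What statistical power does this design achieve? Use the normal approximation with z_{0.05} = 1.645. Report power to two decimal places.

power ≈ 0.33

For two equal groups, power = Φ(d·√(n/2) − z_{α/2}).
d·√(n/2) = 0.30 × √(32/2) = 0.30 × 4.000 = 1.200.
z_β = 1.200 − 1.645 = -0.445.
Power = Φ(-0.445) = 0.328.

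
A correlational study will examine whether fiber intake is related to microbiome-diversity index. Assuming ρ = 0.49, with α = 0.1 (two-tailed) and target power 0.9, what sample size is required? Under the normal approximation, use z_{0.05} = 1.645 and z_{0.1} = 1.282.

Fisher's z: C = ½·ln((1+r)/(1−r)) = ½·ln(2.9216) = 0.5361.
n = ((z_{α/2} + z_β)/C)² + 3.
(1.645 + 1.282) / 0.5361 = 2.927 / 0.5361 = 5.460.
n = 5.460² + 3 = 29.81 + 3 = 32.8.
Round up.

n = 33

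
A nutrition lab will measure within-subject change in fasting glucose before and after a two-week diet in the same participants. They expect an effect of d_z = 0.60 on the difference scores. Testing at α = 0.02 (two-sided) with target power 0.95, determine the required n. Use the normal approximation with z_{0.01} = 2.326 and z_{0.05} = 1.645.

n = 44 pairs

For a paired (one-sample on differences) test: n = ((z_{α/2} + z_β) / d)².
z_{α/2} + z_β = 2.326 + 1.645 = 3.971.
n = (3.971 / 0.60)² = 6.618² = 43.80.
Round up.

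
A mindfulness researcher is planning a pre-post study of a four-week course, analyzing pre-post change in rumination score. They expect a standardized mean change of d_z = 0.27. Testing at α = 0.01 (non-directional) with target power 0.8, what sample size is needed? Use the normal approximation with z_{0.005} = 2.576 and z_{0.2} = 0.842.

n = 161 pairs

For a paired (one-sample on differences) test: n = ((z_{α/2} + z_β) / d)².
z_{α/2} + z_β = 2.576 + 0.842 = 3.418.
n = (3.418 / 0.27)² = 12.659² = 160.26.
Round up.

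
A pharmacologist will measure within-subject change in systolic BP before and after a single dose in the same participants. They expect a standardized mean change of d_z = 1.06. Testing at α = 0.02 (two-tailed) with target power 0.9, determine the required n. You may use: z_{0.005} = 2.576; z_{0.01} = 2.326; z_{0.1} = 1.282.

For a paired (one-sample on differences) test: n = ((z_{α/2} + z_β) / d)².
z_{α/2} + z_β = 2.326 + 1.282 = 3.608.
n = (3.608 / 1.06)² = 3.404² = 11.59.
Round up.

n = 12 pairs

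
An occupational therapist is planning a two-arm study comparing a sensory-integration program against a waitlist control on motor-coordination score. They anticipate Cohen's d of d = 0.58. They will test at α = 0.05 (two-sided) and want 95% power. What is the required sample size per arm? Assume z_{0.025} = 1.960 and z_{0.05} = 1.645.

n = 78 per group

For two independent groups with equal n: n = 2·((z_{α/2} + z_β) / d)².
z_{α/2} + z_β = 1.960 + 1.645 = 3.605.
n = 2 × (3.605 / 0.58)² = 2 × 6.216² = 2 × 38.63 = 77.3.
Round up to the next whole participant.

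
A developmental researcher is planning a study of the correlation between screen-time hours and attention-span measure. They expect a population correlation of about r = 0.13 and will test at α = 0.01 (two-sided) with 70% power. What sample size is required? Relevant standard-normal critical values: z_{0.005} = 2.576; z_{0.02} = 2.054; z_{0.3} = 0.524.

n = 566

Fisher's z: C = ½·ln((1+r)/(1−r)) = ½·ln(1.2989) = 0.1307.
n = ((z_{α/2} + z_β)/C)² + 3.
(2.576 + 0.524) / 0.1307 = 3.100 / 0.1307 = 23.718.
n = 23.718² + 3 = 562.56 + 3 = 565.6.
Round up.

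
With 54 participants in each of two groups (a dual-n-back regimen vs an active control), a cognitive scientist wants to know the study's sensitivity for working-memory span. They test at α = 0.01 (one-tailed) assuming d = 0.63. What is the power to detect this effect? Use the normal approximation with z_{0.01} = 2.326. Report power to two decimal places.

For two equal groups, power = Φ(d·√(n/2) − z_{α}).
d·√(n/2) = 0.63 × √(54/2) = 0.63 × 5.196 = 3.274.
z_β = 3.274 − 2.326 = 0.948.
Power = Φ(0.948) = 0.828.

power ≈ 0.83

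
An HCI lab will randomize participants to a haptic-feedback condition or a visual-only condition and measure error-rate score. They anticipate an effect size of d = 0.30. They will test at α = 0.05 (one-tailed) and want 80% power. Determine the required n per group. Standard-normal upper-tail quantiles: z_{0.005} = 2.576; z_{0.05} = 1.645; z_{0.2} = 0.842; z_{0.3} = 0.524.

n = 138 per group

For two independent groups with equal n: n = 2·((z_{α} + z_β) / d)².
z_{α} + z_β = 1.645 + 0.842 = 2.487.
n = 2 × (2.487 / 0.30)² = 2 × 8.290² = 2 × 68.72 = 137.4.
Round up to the next whole participant.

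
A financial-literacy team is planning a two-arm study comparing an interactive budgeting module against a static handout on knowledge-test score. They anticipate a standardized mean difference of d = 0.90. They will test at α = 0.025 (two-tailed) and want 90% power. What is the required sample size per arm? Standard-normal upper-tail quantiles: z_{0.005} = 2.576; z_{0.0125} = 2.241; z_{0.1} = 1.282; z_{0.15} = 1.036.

n = 31 per group

For two independent groups with equal n: n = 2·((z_{α/2} + z_β) / d)².
z_{α/2} + z_β = 2.241 + 1.282 = 3.523.
n = 2 × (3.523 / 0.90)² = 2 × 3.914² = 2 × 15.32 = 30.6.
Round up to the next whole participant.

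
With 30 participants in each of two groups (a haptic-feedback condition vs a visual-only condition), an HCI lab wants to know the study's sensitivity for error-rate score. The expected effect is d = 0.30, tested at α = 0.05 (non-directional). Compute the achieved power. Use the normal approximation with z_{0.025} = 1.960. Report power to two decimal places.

power ≈ 0.21

For two equal groups, power = Φ(d·√(n/2) − z_{α/2}).
d·√(n/2) = 0.30 × √(30/2) = 0.30 × 3.873 = 1.162.
z_β = 1.162 − 1.960 = -0.798.
Power = Φ(-0.798) = 0.212.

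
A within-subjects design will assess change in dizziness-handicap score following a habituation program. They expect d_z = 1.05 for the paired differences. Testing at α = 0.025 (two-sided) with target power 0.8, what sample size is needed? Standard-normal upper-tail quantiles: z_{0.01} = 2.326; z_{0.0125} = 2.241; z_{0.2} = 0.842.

For a paired (one-sample on differences) test: n = ((z_{α/2} + z_β) / d)².
z_{α/2} + z_β = 2.241 + 0.842 = 3.083.
n = (3.083 / 1.05)² = 2.936² = 8.62.
Round up.

n = 9 pairs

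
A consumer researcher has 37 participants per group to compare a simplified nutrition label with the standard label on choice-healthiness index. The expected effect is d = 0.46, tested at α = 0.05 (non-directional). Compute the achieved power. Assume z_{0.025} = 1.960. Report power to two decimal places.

For two equal groups, power = Φ(d·√(n/2) − z_{α/2}).
d·√(n/2) = 0.46 × √(37/2) = 0.46 × 4.301 = 1.979.
z_β = 1.979 − 1.960 = 0.019.
Power = Φ(0.019) = 0.507.

power ≈ 0.51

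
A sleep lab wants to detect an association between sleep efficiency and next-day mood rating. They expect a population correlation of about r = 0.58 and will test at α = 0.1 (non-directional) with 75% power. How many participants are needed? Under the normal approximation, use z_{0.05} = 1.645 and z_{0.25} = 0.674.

Fisher's z: C = ½·ln((1+r)/(1−r)) = ½·ln(3.7619) = 0.6625.
n = ((z_{α/2} + z_β)/C)² + 3.
(1.645 + 0.674) / 0.6625 = 2.319 / 0.6625 = 3.500.
n = 3.500² + 3 = 12.25 + 3 = 15.3.
Round up.

n = 16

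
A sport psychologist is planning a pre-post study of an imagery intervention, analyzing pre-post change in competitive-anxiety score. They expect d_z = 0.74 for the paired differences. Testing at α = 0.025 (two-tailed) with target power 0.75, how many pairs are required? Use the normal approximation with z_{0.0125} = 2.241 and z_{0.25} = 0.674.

n = 16 pairs

For a paired (one-sample on differences) test: n = ((z_{α/2} + z_β) / d)².
z_{α/2} + z_β = 2.241 + 0.674 = 2.915.
n = (2.915 / 0.74)² = 3.939² = 15.52.
Round up.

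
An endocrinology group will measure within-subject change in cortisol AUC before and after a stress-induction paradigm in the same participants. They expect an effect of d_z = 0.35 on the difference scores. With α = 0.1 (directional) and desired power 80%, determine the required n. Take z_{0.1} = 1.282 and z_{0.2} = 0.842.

For a paired (one-sample on differences) test: n = ((z_{α} + z_β) / d)².
z_{α} + z_β = 1.282 + 0.842 = 2.124.
n = (2.124 / 0.35)² = 6.069² = 36.83.
Round up.

n = 37 pairs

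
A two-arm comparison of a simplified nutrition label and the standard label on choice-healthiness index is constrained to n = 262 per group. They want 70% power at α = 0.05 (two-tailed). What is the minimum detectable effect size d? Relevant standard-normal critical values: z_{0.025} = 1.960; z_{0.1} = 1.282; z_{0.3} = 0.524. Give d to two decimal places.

For two independent groups of n = 262 each: d_min = (z_{α/2} + z_β)·√(2/n).
z-sum = 1.960 + 0.524 = 2.484.
d_min = 2.484 × √(2/262) = 2.484 × 0.0874 = 0.217.

d_min ≈ 0.22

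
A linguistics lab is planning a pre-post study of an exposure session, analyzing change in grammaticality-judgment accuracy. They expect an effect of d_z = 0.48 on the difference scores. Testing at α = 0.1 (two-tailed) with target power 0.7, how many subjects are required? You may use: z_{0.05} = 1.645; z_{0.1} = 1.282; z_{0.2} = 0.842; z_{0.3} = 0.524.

n = 21 pairs

For a paired (one-sample on differences) test: n = ((z_{α/2} + z_β) / d)².
z_{α/2} + z_β = 1.645 + 0.524 = 2.169.
n = (2.169 / 0.48)² = 4.519² = 20.42.
Round up.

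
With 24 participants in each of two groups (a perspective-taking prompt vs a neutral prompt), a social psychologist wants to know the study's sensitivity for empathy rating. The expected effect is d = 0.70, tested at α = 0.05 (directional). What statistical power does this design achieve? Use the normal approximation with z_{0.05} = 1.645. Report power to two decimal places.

power ≈ 0.78

For two equal groups, power = Φ(d·√(n/2) − z_{α}).
d·√(n/2) = 0.70 × √(24/2) = 0.70 × 3.464 = 2.425.
z_β = 2.425 − 1.645 = 0.780.
Power = Φ(0.780) = 0.782.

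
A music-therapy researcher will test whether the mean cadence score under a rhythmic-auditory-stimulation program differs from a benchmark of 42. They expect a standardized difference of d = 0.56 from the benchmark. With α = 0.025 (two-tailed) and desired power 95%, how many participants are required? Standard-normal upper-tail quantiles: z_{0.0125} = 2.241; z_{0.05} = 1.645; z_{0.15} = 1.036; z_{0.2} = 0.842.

For a one-sample test: n = ((z_{α/2} + z_β) / d)².
z_{α/2} + z_β = 2.241 + 1.645 = 3.886.
n = (3.886 / 0.56)² = 6.939² = 48.15.
Round up.

n = 49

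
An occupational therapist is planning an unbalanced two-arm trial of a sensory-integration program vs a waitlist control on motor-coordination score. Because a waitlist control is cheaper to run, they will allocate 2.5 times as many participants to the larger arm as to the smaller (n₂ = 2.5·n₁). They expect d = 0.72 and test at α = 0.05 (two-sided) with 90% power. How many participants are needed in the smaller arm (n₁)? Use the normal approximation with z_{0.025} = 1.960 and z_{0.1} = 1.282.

With allocation ratio k = n₂/n₁ = 2.5, Var(x̄₁−x̄₂) = σ²(1/n₁ + 1/(k·n₁)) = σ²·(k+1)/(k·n₁).
So n₁ = (1 + 1/k)·((z_{α/2} + z_β)/d)² = 1.400 × (3.242/0.72)².
n₁ = 1.400 × 20.28 = 28.4.
Round up: n₁ = 29, giving n₂ = ⌈2.5 × 29⌉ = ⌈72.5⌉ = 73.

n₁ = 29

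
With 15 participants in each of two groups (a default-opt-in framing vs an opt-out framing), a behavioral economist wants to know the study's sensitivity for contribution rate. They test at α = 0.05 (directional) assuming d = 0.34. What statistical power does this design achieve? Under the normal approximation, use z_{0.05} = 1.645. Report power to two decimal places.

power ≈ 0.24

For two equal groups, power = Φ(d·√(n/2) − z_{α}).
d·√(n/2) = 0.34 × √(15/2) = 0.34 × 2.739 = 0.931.
z_β = 0.931 − 1.645 = -0.714.
Power = Φ(-0.714) = 0.238.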